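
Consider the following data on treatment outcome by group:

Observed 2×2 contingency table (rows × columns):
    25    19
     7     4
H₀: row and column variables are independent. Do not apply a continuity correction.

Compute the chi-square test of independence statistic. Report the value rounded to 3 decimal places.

test statistic = 0.168

Row totals [44, 11], col totals [32, 23], n=55
χ² = (25−25.60)²/25.60 + (19−18.40)²/18.40 + (7−6.40)²/6.40 + (4−4.60)²/4.60 = 0.1681
df = 1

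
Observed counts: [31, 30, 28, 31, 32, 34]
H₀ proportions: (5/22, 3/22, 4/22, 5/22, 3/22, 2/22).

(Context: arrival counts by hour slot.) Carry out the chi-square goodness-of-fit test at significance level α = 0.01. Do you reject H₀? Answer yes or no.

reject H₀: yes

n = 186; E_i = n·p_i = [42.27, 25.36, 33.82, 42.27, 25.36, 16.91]
χ² = (31−42.27)²/42.27 + (30−25.36)²/25.36 + (28−33.82)²/33.82 + (31−42.27)²/42.27 + (32−25.36)²/25.36 + (34−16.91)²/16.91 = 26.8717
df = 5
p-value (upper-tail) = 0.00006
At α=0.01: p < α → reject H₀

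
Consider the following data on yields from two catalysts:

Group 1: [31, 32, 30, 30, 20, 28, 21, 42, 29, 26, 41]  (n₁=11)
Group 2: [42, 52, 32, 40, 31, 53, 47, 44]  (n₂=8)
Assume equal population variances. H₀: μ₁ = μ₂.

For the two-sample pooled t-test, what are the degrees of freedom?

df = n₁ + n₂ − 2 = 11 + 8 − 2 = 17

degrees of freedom = 17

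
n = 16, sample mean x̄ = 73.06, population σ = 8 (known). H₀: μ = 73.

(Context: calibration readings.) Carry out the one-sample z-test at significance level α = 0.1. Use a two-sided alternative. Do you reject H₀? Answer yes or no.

reject H₀: no

SE = σ/√n = 8/√16 = 2.0000
z = (x̄−μ₀)/SE = (73.06−73)/2.0000 = 0.0300
p-value (two-sided) = 0.97607
At α=0.1: p ≥ α → fail to reject H₀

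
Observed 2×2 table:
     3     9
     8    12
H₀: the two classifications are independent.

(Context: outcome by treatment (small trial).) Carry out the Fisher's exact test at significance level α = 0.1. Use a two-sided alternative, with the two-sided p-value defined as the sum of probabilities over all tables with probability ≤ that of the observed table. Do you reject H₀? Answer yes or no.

Margins: r₁=12, r₂=20, c₁=11, c₂=21, n=32
p_obs = C(12,3)·C(20,8)/C(32,11); sum pmf over tables with pmf ≤ p_obs
p-value (two-sided) = 0.46467
At α=0.1: p ≥ α → fail to reject H₀

reject H₀: no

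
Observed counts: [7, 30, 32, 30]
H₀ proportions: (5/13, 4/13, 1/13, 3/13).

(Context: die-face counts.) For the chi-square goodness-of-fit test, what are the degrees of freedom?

degrees of freedom = 3

df = k − 1 = 4 − 1 = 3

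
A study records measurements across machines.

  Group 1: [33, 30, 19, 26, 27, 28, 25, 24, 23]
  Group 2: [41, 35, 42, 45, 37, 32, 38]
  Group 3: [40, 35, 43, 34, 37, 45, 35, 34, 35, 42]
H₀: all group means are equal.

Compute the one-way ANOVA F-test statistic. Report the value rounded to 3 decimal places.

test statistic = 24.624

Group means [26.11, 38.57, 38.00], grand mean 34.038
SSB = Σnᵢ(x̄ᵢ−x̄)² = 866.358; SSW = ΣΣ(x−x̄ᵢ)² = 404.603
MSB = 866.358/2 = 433.1792; MSW = 404.603/23 = 17.5914
F = MSB/MSW = 24.6244
df = (2, 23)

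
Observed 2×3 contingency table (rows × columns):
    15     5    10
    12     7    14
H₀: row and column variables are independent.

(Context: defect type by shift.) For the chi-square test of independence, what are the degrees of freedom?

degrees of freedom = 2

df = (r−1)(c−1) = (2−1)·(3−1) = 2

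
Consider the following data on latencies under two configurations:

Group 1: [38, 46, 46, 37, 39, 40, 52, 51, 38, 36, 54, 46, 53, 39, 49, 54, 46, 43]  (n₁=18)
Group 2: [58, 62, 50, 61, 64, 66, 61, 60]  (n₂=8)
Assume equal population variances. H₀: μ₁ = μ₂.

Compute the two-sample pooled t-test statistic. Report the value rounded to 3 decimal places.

x̄₁=44.833, s₁=6.299, n₁=18
x̄₂=60.250, s₂=4.803, n₂=8
s_p² = [17·6.299² + 7·4.803²]/24 = 34.8333
SE = √(s_p²·(1/18+1/8)) = 2.5079
t = (44.833−60.250)/2.5079 = -6.1473
df = 24

test statistic = -6.147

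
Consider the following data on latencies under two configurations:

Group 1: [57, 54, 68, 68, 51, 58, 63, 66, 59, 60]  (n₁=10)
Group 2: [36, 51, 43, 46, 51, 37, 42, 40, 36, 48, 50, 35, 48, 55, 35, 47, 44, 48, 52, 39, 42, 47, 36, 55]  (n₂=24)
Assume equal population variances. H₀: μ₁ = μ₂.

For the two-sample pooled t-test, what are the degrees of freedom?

degrees of freedom = 32

df = n₁ + n₂ − 2 = 10 + 24 − 2 = 32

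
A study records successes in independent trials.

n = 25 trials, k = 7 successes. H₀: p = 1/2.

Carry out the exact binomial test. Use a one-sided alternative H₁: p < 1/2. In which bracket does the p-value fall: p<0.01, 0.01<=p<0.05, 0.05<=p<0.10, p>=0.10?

Exact binomial: n=25, k=7, p₀=1/2=0.5000
P(X≤7) from Σ C(n,i)·p₀^i·(1−p₀)^(n−i)
p-value (one-sided, H₁ less) = 0.02164
→ bracket: 0.01<=p<0.05

p-value bracket: 0.01<=p<0.05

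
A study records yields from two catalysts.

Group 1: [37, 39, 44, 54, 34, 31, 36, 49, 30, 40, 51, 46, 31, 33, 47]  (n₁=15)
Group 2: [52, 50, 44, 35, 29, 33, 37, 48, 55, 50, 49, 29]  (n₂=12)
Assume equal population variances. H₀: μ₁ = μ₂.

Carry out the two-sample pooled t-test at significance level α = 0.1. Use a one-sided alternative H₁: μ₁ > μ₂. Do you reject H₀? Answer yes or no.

x̄₁=40.133, s₁=7.891, n₁=15
x̄₂=42.583, s₂=9.414, n₂=12
s_p² = [14·7.891² + 11·9.414²]/25 = 73.8660
SE = √(s_p²·(1/15+1/12)) = 3.3286
t = (40.133−42.583)/3.3286 = -0.7360
df = 25
p-value (one-sided, H₁ greater) = 0.76572
At α=0.1: p ≥ α → fail to reject H₀

reject H₀: no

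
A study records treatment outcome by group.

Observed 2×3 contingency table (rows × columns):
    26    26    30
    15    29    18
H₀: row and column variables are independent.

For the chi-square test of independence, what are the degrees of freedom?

degrees of freedom = 2

df = (r−1)(c−1) = (2−1)·(3−1) = 2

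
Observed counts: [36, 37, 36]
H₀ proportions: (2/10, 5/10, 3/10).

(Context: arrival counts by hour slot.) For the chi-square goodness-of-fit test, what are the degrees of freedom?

degrees of freedom = 2

df = k − 1 = 3 − 1 = 2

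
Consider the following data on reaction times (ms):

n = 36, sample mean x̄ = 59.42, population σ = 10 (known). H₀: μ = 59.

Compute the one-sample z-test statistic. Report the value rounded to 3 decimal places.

test statistic = 0.252

SE = σ/√n = 10/√36 = 1.6667
z = (x̄−μ₀)/SE = (59.42−59)/1.6667 = 0.2520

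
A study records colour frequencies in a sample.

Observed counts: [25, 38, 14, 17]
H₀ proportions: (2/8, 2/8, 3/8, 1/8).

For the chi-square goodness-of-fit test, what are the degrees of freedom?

degrees of freedom = 3

df = k − 1 = 4 − 1 = 3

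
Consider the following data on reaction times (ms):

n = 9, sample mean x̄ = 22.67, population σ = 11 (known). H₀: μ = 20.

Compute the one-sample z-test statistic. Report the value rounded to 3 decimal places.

test statistic = 0.728

SE = σ/√n = 11/√9 = 3.6667
z = (x̄−μ₀)/SE = (22.67−20)/3.6667 = 0.7282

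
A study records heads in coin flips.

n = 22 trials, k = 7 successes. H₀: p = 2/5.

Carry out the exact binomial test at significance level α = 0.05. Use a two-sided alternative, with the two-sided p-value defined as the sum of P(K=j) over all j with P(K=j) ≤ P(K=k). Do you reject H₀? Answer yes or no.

Exact binomial: n=22, k=7, p₀=2/5=0.4000
P(X=j) = C(n,j)·p₀^j·(1−p₀)^(n−j); p = Σ P(X=j) over j with P(X=j) ≤ P(X=7)
p-value (two-sided) = 0.51787
At α=0.05: p ≥ α → fail to reject H₀

reject H₀: no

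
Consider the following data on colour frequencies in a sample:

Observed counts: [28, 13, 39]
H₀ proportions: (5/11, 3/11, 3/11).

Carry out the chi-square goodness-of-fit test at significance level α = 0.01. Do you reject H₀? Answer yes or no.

n = 80; E_i = n·p_i = [36.36, 21.82, 21.82]
χ² = (28−36.36)²/36.36 + (13−21.82)²/21.82 + (39−21.82)²/21.82 = 19.0183
df = 2
p-value (upper-tail) = 0.00007
At α=0.01: p < α → reject H₀

reject H₀: yes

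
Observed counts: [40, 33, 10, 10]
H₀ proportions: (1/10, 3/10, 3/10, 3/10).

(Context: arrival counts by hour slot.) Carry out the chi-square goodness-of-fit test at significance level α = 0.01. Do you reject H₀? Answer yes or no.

reject H₀: yes

n = 93; E_i = n·p_i = [9.30, 27.90, 27.90, 27.90]
χ² = (40−9.30)²/9.30 + (33−27.90)²/27.90 + (10−27.90)²/27.90 + (10−27.90)²/27.90 = 125.2437
df = 3
p-value (upper-tail) = 0.00000
At α=0.01: p < α → reject H₀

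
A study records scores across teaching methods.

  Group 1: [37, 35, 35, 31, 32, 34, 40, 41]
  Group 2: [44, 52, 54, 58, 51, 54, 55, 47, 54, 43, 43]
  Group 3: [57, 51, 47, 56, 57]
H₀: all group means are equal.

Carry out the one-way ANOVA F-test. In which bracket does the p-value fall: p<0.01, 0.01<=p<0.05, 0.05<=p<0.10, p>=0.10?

Group means [35.62, 50.45, 53.60], grand mean 46.167
SSB = Σnᵢ(x̄ᵢ−x̄)² = 1367.531; SSW = ΣΣ(x−x̄ᵢ)² = 449.802
MSB = 1367.531/2 = 683.7655; MSW = 449.802/21 = 21.4192
F = MSB/MSW = 31.9231
df = (2, 21)
p-value (upper-tail) = 0.00000
→ bracket: p<0.01

p-value bracket: p<0.01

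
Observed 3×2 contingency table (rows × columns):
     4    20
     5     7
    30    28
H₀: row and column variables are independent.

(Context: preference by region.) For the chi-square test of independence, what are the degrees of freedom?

degrees of freedom = 2

df = (r−1)(c−1) = (3−1)·(2−1) = 2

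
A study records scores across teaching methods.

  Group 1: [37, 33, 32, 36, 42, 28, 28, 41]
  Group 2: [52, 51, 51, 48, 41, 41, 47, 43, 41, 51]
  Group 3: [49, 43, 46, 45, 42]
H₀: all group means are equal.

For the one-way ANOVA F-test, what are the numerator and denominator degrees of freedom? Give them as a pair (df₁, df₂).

k = 3 groups, N = 23 total
df = (k−1, N−k) = (3−1, 23−3) = (2, 20)

degrees of freedom = [2, 20]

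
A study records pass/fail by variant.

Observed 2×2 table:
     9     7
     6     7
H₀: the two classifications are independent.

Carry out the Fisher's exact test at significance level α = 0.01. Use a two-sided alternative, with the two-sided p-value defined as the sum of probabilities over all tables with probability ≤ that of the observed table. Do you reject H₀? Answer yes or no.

Margins: r₁=16, r₂=13, c₁=15, c₂=14, n=29
p_obs = C(16,9)·C(13,6)/C(29,15); sum pmf over tables with pmf ≤ p_obs
p-value (two-sided) = 0.71525
At α=0.01: p ≥ α → fail to reject H₀

reject H₀: no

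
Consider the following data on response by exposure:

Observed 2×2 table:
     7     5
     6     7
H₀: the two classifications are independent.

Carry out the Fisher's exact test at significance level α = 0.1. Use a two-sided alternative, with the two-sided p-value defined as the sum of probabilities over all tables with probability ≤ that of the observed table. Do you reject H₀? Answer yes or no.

Margins: r₁=12, r₂=13, c₁=13, c₂=12, n=25
p_obs = C(12,7)·C(13,6)/C(25,13); sum pmf over tables with pmf ≤ p_obs
p-value (two-sided) = 0.69510
At α=0.1: p ≥ α → fail to reject H₀

reject H₀: no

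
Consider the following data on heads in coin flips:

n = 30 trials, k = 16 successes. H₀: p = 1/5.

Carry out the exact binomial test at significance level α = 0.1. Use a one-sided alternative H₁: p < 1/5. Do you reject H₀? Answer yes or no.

reject H₀: no

Exact binomial: n=30, k=16, p₀=1/5=0.2000
P(X≤16) from Σ C(n,i)·p₀^i·(1−p₀)^(n−i)
p-value (one-sided, H₁ less) = 0.99999
At α=0.1: p ≥ α → fail to reject H₀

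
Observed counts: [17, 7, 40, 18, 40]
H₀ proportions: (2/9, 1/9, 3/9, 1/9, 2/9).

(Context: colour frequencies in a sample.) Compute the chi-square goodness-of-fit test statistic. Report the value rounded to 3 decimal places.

test statistic = 14.537

n = 122; E_i = n·p_i = [27.11, 13.56, 40.67, 13.56, 27.11]
χ² = (17−27.11)²/27.11 + (7−13.56)²/13.56 + (40−40.67)²/40.67 + (18−13.56)²/13.56 + (40−27.11)²/27.11 = 14.5369
df = 4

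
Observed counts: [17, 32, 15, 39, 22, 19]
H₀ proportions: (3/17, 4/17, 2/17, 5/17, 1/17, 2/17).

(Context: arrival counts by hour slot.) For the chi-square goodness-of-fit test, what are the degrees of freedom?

degrees of freedom = 5

df = k − 1 = 6 − 1 = 5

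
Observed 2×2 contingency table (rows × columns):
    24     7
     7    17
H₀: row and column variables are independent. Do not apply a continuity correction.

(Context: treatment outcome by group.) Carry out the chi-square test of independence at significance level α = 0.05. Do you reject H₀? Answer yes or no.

Row totals [31, 24], col totals [31, 24], n=55
χ² = (24−17.47)²/17.47 + (7−13.53)²/13.53 + (7−13.53)²/13.53 + (17−10.47)²/10.47 = 12.8058
df = 1
p-value (upper-tail) = 0.00035
At α=0.05: p < α → reject H₀

reject H₀: yes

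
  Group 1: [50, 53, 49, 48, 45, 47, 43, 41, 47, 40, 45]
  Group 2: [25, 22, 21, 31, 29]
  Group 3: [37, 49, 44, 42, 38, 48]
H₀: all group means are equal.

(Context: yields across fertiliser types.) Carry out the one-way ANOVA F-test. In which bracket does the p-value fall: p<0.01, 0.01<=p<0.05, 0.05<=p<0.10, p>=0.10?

Group means [46.18, 25.60, 43.00], grand mean 40.636
SSB = Σnᵢ(x̄ᵢ−x̄)² = 1502.255; SSW = ΣΣ(x−x̄ᵢ)² = 350.836
MSB = 1502.255/2 = 751.1273; MSW = 350.836/19 = 18.4651
F = MSB/MSW = 40.6783
df = (2, 19)
p-value (upper-tail) = 0.00000
→ bracket: p<0.01

p-value bracket: p<0.01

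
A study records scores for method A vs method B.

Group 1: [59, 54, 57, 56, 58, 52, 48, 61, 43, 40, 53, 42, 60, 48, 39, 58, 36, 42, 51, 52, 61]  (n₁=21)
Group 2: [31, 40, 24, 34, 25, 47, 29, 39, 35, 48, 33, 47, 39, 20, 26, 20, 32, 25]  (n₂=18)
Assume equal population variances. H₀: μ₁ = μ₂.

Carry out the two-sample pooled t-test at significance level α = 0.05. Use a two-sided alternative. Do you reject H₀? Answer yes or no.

reject H₀: yes

x̄₁=50.952, s₁=7.915, n₁=21
x̄₂=33.000, s₂=8.944, n₂=18
s_p² = [20·7.915² + 17·8.944²]/37 = 70.6203
SE = √(s_p²·(1/21+1/18)) = 2.6993
t = (50.952−33.000)/2.6993 = 6.6508
df = 37
p-value (two-sided) = 0.00000
At α=0.05: p < α → reject H₀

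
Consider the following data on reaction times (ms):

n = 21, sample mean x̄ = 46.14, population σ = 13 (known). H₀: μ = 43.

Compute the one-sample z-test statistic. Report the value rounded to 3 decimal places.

SE = σ/√n = 13/√21 = 2.8368
z = (x̄−μ₀)/SE = (46.14−43)/2.8368 = 1.1069

test statistic = 1.107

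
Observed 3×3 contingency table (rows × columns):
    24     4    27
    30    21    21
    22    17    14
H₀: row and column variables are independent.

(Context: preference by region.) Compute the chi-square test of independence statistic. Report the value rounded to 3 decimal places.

Row totals [55, 72, 53], col totals [76, 42, 62], n=180
χ² = (24−23.22)²/23.22 + (4−12.83)²/12.83 + (27−18.94)²/18.94 + (30−30.40)²/30.40 + (21−16.80)²/16.80 + (21−24.80)²/24.80 + (22−22.38)²/22.38 + (17−12.37)²/12.37 + (14−18.26)²/18.26 = 13.9034
df = 4

test statistic = 13.903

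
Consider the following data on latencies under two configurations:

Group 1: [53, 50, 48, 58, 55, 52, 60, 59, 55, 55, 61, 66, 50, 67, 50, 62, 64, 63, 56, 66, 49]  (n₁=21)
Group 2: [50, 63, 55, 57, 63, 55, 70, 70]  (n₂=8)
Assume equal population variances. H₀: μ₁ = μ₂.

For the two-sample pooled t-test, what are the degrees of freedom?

degrees of freedom = 27

df = n₁ + n₂ − 2 = 21 + 8 − 2 = 27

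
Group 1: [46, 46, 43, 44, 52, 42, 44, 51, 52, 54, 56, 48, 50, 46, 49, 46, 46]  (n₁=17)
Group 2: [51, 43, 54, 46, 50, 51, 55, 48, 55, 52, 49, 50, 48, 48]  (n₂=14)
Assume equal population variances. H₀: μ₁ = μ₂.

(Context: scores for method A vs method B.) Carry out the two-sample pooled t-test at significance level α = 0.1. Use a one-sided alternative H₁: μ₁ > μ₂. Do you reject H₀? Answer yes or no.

x̄₁=47.941, s₁=4.023, n₁=17
x̄₂=50.000, s₂=3.397, n₂=14
s_p² = [16·4.023² + 13·3.397²]/29 = 14.1014
SE = √(s_p²·(1/17+1/14)) = 1.3553
t = (47.941−50.000)/1.3553 = -1.5191
df = 29
p-value (one-sided, H₁ greater) = 0.93022
At α=0.1: p ≥ α → fail to reject H₀

reject H₀: no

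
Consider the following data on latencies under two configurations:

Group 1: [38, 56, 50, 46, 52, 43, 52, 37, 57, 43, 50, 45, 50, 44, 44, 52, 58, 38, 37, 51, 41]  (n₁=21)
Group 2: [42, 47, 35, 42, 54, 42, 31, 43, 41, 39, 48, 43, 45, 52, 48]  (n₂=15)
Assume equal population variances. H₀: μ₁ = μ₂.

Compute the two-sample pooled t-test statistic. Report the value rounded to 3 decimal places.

x̄₁=46.857, s₁=6.605, n₁=21
x̄₂=43.467, s₂=5.975, n₂=15
s_p² = [20·6.605² + 14·5.975²]/34 = 40.3619
SE = √(s_p²·(1/21+1/15)) = 2.1477
t = (46.857−43.467)/2.1477 = 1.5786
df = 34

test statistic = 1.579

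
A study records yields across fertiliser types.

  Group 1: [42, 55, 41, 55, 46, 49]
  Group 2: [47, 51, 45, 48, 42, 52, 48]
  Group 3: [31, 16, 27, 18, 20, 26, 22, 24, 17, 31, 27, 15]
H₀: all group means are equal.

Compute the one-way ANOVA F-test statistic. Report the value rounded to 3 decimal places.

test statistic = 69.820

Group means [48.00, 47.57, 22.83], grand mean 35.800
SSB = Σnᵢ(x̄ᵢ−x̄)² = 3880.619; SSW = ΣΣ(x−x̄ᵢ)² = 611.381
MSB = 3880.619/2 = 1940.3095; MSW = 611.381/22 = 27.7900
F = MSB/MSW = 69.8203
df = (2, 22)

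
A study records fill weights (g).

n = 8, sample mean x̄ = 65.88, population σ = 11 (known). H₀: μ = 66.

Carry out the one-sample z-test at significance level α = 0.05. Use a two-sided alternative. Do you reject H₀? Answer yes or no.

SE = σ/√n = 11/√8 = 3.8891
z = (x̄−μ₀)/SE = (65.88−66)/3.8891 = -0.0309
p-value (two-sided) = 0.97538
At α=0.05: p ≥ α → fail to reject H₀

reject H₀: no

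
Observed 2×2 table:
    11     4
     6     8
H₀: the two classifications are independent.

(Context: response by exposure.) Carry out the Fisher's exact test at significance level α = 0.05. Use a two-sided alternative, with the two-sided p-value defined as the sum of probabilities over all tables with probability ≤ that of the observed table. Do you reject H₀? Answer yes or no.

Margins: r₁=15, r₂=14, c₁=17, c₂=12, n=29
p_obs = C(15,11)·C(14,6)/C(29,17); sum pmf over tables with pmf ≤ p_obs
p-value (two-sided) = 0.13942
At α=0.05: p ≥ α → fail to reject H₀

reject H₀: no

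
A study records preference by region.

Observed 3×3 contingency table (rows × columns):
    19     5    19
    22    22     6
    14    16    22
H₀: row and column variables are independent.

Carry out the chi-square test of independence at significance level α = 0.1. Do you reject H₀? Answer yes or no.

reject H₀: yes

Row totals [43, 50, 52], col totals [55, 43, 47], n=145
χ² = (19−16.31)²/16.31 + (5−12.75)²/12.75 + (19−13.94)²/13.94 + (22−18.97)²/18.97 + (22−14.83)²/14.83 + (6−16.21)²/16.21 + (14−19.72)²/19.72 + (16−15.42)²/15.42 + (22−16.86)²/16.86 = 20.6308
df = 4
p-value (upper-tail) = 0.00037
At α=0.1: p < α → reject H₀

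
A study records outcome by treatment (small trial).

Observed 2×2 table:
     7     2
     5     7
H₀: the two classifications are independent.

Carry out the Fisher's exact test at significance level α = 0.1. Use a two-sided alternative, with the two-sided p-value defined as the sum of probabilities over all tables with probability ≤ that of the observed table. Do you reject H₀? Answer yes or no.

reject H₀: no

Margins: r₁=9, r₂=12, c₁=12, c₂=9, n=21
p_obs = C(9,7)·C(12,5)/C(21,12); sum pmf over tables with pmf ≤ p_obs
p-value (two-sided) = 0.18423
At α=0.1: p ≥ α → fail to reject H₀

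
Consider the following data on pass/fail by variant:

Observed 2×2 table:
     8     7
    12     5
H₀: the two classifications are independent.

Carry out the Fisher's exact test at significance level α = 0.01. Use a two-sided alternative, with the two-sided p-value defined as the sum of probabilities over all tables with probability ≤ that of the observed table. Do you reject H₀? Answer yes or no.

Margins: r₁=15, r₂=17, c₁=20, c₂=12, n=32
p_obs = C(15,8)·C(17,12)/C(32,20); sum pmf over tables with pmf ≤ p_obs
p-value (two-sided) = 0.46701
At α=0.01: p ≥ α → fail to reject H₀

reject H₀: no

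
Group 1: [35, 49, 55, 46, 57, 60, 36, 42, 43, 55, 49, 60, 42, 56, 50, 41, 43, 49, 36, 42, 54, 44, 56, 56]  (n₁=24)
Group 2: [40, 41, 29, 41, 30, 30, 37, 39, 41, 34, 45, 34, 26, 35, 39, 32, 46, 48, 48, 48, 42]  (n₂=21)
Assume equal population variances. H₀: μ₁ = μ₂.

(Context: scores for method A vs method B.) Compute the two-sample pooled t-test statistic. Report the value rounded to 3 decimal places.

x̄₁=48.167, s₁=7.761, n₁=24
x̄₂=38.333, s₂=6.673, n₂=21
s_p² = [23·7.761² + 20·6.673²]/43 = 52.9302
SE = √(s_p²·(1/24+1/21)) = 2.1739
t = (48.167−38.333)/2.1739 = 4.5233
df = 43

test statistic = 4.523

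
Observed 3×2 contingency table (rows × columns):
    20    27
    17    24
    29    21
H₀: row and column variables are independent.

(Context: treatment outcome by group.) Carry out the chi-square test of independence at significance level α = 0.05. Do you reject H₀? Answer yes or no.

Row totals [47, 41, 50], col totals [66, 72], n=138
χ² = (20−22.48)²/22.48 + (27−24.52)²/24.52 + (17−19.61)²/19.61 + (24−21.39)²/21.39 + (29−23.91)²/23.91 + (21−26.09)²/26.09 = 3.2630
df = 2
p-value (upper-tail) = 0.19564
At α=0.05: p ≥ α → fail to reject H₀

reject H₀: no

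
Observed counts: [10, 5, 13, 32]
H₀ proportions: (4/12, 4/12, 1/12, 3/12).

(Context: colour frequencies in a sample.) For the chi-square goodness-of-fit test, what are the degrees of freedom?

degrees of freedom = 3

df = k − 1 = 4 − 1 = 3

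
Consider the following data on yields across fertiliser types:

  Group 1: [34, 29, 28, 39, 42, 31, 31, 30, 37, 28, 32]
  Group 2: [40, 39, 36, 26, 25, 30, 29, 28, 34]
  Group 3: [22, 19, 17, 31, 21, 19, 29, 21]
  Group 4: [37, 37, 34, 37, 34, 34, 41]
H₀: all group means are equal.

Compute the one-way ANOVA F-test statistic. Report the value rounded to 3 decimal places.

Group means [32.82, 31.89, 22.38, 36.29], grand mean 30.886
SSB = Σnᵢ(x̄ᵢ−x̄)² = 833.714; SSW = ΣΣ(x−x̄ᵢ)² = 677.829
MSB = 833.714/3 = 277.9047; MSW = 677.829/31 = 21.8654
F = MSB/MSW = 12.7098
df = (3, 31)

test statistic = 12.710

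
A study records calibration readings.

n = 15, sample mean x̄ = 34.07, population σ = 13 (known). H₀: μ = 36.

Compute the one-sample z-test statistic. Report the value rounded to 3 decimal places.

SE = σ/√n = 13/√15 = 3.3566
z = (x̄−μ₀)/SE = (34.07−36)/3.3566 = -0.5750

test statistic = -0.575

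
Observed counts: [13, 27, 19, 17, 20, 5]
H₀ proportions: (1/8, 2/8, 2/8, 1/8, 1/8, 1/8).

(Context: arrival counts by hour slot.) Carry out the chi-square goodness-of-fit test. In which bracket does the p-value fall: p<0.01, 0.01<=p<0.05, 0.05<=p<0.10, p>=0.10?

n = 101; E_i = n·p_i = [12.62, 25.25, 25.25, 12.62, 12.62, 12.62]
χ² = (13−12.62)²/12.62 + (27−25.25)²/25.25 + (19−25.25)²/25.25 + (17−12.62)²/12.62 + (20−12.62)²/12.62 + (5−12.62)²/12.62 = 12.1089
df = 5
p-value (upper-tail) = 0.03333
→ bracket: 0.01<=p<0.05

p-value bracket: 0.01<=p<0.05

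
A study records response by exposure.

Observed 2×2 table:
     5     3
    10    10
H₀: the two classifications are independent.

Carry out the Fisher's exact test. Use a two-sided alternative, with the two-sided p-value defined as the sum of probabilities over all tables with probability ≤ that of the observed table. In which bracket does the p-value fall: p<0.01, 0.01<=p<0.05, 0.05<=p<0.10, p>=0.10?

Margins: r₁=8, r₂=20, c₁=15, c₂=13, n=28
p_obs = C(8,5)·C(20,10)/C(28,15); sum pmf over tables with pmf ≤ p_obs
p-value (two-sided) = 0.68599
→ bracket: p>=0.10

p-value bracket: p>=0.10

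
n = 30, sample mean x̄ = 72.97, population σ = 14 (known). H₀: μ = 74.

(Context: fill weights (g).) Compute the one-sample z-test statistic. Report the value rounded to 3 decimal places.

SE = σ/√n = 14/√30 = 2.5560
z = (x̄−μ₀)/SE = (72.97−74)/2.5560 = -0.4030

test statistic = -0.403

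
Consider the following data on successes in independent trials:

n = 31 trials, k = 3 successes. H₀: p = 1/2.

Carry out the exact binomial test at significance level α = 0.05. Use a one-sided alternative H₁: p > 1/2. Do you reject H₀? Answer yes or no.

Exact binomial: n=31, k=3, p₀=1/2=0.5000
P(X≥3) from Σ C(n,i)·p₀^i·(1−p₀)^(n−i)
p-value (one-sided, H₁ greater) = 1.00000
At α=0.05: p ≥ α → fail to reject H₀

reject H₀: no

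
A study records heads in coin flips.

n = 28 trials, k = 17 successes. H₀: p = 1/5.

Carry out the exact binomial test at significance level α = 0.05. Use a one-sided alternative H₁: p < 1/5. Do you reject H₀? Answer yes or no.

Exact binomial: n=28, k=17, p₀=1/5=0.2000
P(X≤17) from Σ C(n,i)·p₀^i·(1−p₀)^(n−i)
p-value (one-sided, H₁ less) = 1.00000
At α=0.05: p ≥ α → fail to reject H₀

reject H₀: no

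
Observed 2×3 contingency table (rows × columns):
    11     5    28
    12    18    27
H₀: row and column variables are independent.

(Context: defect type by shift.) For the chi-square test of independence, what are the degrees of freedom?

df = (r−1)(c−1) = (2−1)·(3−1) = 2

degrees of freedom = 2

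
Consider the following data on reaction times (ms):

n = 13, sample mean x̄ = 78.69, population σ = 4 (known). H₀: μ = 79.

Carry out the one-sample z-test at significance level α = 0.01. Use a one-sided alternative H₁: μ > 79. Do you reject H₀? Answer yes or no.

reject H₀: no

SE = σ/√n = 4/√13 = 1.1094
z = (x̄−μ₀)/SE = (78.69−79)/1.1094 = -0.2794
p-value (one-sided, H₁ greater) = 0.61004
At α=0.01: p ≥ α → fail to reject H₀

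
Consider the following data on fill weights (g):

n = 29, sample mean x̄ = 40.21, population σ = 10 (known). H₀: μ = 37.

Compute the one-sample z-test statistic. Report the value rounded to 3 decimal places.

SE = σ/√n = 10/√29 = 1.8570
z = (x̄−μ₀)/SE = (40.21−37)/1.8570 = 1.7286

test statistic = 1.729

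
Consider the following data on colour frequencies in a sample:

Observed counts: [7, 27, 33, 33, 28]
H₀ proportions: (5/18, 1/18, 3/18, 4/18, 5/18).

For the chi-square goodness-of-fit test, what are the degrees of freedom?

df = k − 1 = 5 − 1 = 4

degrees of freedom = 4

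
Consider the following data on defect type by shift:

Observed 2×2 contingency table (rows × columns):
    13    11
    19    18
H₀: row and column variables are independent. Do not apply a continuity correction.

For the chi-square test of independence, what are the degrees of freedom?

degrees of freedom = 1

df = (r−1)(c−1) = (2−1)·(2−1) = 1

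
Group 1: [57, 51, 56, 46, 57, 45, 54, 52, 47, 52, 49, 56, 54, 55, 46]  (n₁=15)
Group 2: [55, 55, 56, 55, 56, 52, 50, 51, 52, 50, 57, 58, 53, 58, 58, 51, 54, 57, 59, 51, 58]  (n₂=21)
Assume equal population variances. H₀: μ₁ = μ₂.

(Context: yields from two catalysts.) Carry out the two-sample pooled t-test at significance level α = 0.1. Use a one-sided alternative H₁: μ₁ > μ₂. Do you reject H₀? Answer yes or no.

x̄₁=51.800, s₁=4.263, n₁=15
x̄₂=54.571, s₂=2.993, n₂=21
s_p² = [14·4.263² + 20·2.993²]/34 = 12.7513
SE = √(s_p²·(1/15+1/21)) = 1.2072
t = (51.800−54.571)/1.2072 = -2.2958
df = 34
p-value (one-sided, H₁ greater) = 0.98601
At α=0.1: p ≥ α → fail to reject H₀

reject H₀: no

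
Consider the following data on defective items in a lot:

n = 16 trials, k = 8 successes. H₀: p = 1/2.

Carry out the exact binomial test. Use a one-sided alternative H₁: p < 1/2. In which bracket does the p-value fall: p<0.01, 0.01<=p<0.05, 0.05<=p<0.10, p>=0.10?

Exact binomial: n=16, k=8, p₀=1/2=0.5000
P(X≤8) from Σ C(n,i)·p₀^i·(1−p₀)^(n−i)
p-value (one-sided, H₁ less) = 0.59819
→ bracket: p>=0.10

p-value bracket: p>=0.10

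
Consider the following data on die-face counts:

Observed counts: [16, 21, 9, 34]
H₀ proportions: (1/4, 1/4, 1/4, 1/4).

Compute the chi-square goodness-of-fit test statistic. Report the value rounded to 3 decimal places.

n = 80; E_i = n·p_i = [20.00, 20.00, 20.00, 20.00]
χ² = (16−20.00)²/20.00 + (21−20.00)²/20.00 + (9−20.00)²/20.00 + (34−20.00)²/20.00 = 16.7000
df = 3

test statistic = 16.700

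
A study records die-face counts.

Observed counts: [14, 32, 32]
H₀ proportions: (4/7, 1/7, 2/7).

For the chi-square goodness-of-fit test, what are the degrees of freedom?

degrees of freedom = 2

df = k − 1 = 3 − 1 = 2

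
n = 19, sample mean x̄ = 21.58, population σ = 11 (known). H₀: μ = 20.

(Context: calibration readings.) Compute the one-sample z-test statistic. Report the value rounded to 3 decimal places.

test statistic = 0.626

SE = σ/√n = 11/√19 = 2.5236
z = (x̄−μ₀)/SE = (21.58−20)/2.5236 = 0.6261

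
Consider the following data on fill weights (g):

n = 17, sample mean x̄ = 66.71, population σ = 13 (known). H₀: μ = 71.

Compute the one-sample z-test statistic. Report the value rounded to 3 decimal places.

SE = σ/√n = 13/√17 = 3.1530
z = (x̄−μ₀)/SE = (66.71−71)/3.1530 = -1.3606

test statistic = -1.361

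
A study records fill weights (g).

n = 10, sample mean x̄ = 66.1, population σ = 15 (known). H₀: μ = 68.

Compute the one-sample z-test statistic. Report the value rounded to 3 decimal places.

test statistic = -0.401

SE = σ/√n = 15/√10 = 4.7434
z = (x̄−μ₀)/SE = (66.1−68)/4.7434 = -0.4006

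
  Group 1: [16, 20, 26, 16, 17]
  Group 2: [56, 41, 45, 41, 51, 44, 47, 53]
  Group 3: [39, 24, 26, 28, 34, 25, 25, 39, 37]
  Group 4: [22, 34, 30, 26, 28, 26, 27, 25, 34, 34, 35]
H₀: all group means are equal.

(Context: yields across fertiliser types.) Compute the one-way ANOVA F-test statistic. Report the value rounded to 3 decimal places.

test statistic = 33.136

Group means [19.00, 47.25, 30.78, 29.18], grand mean 32.455
SSB = Σnᵢ(x̄ᵢ−x̄)² = 2799.490; SSW = ΣΣ(x−x̄ᵢ)² = 816.692
MSB = 2799.490/3 = 933.1633; MSW = 816.692/29 = 28.1618
F = MSB/MSW = 33.1358
df = (3, 29)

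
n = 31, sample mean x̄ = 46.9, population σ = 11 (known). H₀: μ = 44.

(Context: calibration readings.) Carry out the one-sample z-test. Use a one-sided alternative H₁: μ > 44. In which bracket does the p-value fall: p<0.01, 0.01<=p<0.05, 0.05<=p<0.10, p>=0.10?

SE = σ/√n = 11/√31 = 1.9757
z = (x̄−μ₀)/SE = (46.9−44)/1.9757 = 1.4679
p-value (one-sided, H₁ greater) = 0.07107
→ bracket: 0.05<=p<0.10

p-value bracket: 0.05<=p<0.10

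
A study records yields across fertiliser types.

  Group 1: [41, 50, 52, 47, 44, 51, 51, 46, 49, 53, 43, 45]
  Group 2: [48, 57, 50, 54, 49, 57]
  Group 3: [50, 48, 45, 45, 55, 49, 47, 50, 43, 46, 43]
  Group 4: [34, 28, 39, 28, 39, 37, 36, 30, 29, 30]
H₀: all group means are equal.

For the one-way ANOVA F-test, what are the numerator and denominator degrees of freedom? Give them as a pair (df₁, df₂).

k = 4 groups, N = 39 total
df = (k−1, N−k) = (4−1, 39−4) = (3, 35)

degrees of freedom = [3, 35]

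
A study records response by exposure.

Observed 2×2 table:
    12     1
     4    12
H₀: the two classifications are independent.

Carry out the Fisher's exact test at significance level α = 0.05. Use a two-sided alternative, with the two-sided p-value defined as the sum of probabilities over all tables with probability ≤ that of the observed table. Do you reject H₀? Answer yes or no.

reject H₀: yes

Margins: r₁=13, r₂=16, c₁=16, c₂=13, n=29
p_obs = C(13,12)·C(16,4)/C(29,16); sum pmf over tables with pmf ≤ p_obs
p-value (two-sided) = 0.00050
At α=0.05: p < α → reject H₀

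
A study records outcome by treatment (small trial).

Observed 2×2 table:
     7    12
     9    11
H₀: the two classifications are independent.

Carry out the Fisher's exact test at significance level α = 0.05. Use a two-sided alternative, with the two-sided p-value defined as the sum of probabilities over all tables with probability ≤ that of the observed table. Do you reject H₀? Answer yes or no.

reject H₀: no

Margins: r₁=19, r₂=20, c₁=16, c₂=23, n=39
p_obs = C(19,7)·C(20,9)/C(39,16); sum pmf over tables with pmf ≤ p_obs
p-value (two-sided) = 0.74753
At α=0.05: p ≥ α → fail to reject H₀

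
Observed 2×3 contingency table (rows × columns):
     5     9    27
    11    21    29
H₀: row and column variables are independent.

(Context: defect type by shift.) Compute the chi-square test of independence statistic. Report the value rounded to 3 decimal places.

Row totals [41, 61], col totals [16, 30, 56], n=102
χ² = (5−6.43)²/6.43 + (9−12.06)²/12.06 + (27−22.51)²/22.51 + (11−9.57)²/9.57 + (21−17.94)²/17.94 + (29−33.49)²/33.49 = 3.3278
df = 2

test statistic = 3.328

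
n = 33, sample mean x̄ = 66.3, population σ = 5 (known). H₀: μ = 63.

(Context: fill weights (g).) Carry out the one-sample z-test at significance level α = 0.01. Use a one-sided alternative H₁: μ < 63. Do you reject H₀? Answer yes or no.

SE = σ/√n = 5/√33 = 0.8704
z = (x̄−μ₀)/SE = (66.3−63)/0.8704 = 3.7914
p-value (one-sided, H₁ less) = 0.99993
At α=0.01: p ≥ α → fail to reject H₀

reject H₀: no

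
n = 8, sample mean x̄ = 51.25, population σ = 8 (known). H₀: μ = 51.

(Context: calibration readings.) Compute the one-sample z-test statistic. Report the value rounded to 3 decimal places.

SE = σ/√n = 8/√8 = 2.8284
z = (x̄−μ₀)/SE = (51.25−51)/2.8284 = 0.0884

test statistic = 0.088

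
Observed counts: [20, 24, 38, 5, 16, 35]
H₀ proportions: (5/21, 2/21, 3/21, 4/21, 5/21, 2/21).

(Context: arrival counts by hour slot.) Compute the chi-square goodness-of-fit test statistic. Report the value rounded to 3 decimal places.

n = 138; E_i = n·p_i = [32.86, 13.14, 19.71, 26.29, 32.86, 13.14]
χ² = (20−32.86)²/32.86 + (24−13.14)²/13.14 + (38−19.71)²/19.71 + (5−26.29)²/26.29 + (16−32.86)²/32.86 + (35−13.14)²/13.14 = 93.1953
df = 5

test statistic = 93.195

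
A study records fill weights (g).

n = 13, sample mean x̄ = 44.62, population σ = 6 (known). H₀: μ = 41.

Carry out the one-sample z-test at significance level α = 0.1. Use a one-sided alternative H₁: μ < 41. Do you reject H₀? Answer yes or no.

reject H₀: no

SE = σ/√n = 6/√13 = 1.6641
z = (x̄−μ₀)/SE = (44.62−41)/1.6641 = 2.1753
p-value (one-sided, H₁ less) = 0.98520
At α=0.1: p ≥ α → fail to reject H₀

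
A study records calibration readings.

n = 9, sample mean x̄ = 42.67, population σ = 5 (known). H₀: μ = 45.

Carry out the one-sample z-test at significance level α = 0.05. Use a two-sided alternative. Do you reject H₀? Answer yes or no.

reject H₀: no

SE = σ/√n = 5/√9 = 1.6667
z = (x̄−μ₀)/SE = (42.67−45)/1.6667 = -1.3980
p-value (two-sided) = 0.16211
At α=0.05: p ≥ α → fail to reject H₀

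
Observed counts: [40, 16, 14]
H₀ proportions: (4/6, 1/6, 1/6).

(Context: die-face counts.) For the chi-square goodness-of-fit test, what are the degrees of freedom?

df = k − 1 = 3 − 1 = 2

degrees of freedom = 2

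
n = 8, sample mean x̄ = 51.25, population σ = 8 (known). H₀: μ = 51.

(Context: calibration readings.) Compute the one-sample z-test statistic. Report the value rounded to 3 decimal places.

SE = σ/√n = 8/√8 = 2.8284
z = (x̄−μ₀)/SE = (51.25−51)/2.8284 = 0.0884

test statistic = 0.088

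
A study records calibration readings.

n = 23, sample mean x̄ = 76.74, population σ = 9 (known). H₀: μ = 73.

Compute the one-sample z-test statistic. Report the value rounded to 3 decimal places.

test statistic = 1.993

SE = σ/√n = 9/√23 = 1.8766
z = (x̄−μ₀)/SE = (76.74−73)/1.8766 = 1.9929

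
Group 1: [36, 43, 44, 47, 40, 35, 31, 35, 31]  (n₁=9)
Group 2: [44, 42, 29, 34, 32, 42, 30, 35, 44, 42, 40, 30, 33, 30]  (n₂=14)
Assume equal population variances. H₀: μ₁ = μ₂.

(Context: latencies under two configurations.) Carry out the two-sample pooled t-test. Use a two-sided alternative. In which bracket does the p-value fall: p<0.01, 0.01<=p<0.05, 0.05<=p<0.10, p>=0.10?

x̄₁=38.000, s₁=5.766, n₁=9
x̄₂=36.214, s₂=5.807, n₂=14
s_p² = [8·5.766² + 13·5.807²]/21 = 33.5408
SE = √(s_p²·(1/9+1/14)) = 2.4744
t = (38.000−36.214)/2.4744 = 0.7217
df = 21
p-value (two-sided) = 0.47845
→ bracket: p>=0.10

p-value bracket: p>=0.10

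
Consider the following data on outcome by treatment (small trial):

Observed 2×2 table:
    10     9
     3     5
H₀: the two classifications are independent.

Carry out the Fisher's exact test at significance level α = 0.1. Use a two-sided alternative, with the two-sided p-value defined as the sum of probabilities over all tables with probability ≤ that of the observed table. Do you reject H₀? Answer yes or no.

Margins: r₁=19, r₂=8, c₁=13, c₂=14, n=27
p_obs = C(19,10)·C(8,3)/C(27,13); sum pmf over tables with pmf ≤ p_obs
p-value (two-sided) = 0.67762
At α=0.1: p ≥ α → fail to reject H₀

reject H₀: no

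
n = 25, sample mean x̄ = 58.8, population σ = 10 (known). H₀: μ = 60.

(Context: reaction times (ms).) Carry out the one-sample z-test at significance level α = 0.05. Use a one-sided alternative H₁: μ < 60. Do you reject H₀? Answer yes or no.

reject H₀: no

SE = σ/√n = 10/√25 = 2.0000
z = (x̄−μ₀)/SE = (58.8−60)/2.0000 = -0.6000
p-value (one-sided, H₁ less) = 0.27425
At α=0.05: p ≥ α → fail to reject H₀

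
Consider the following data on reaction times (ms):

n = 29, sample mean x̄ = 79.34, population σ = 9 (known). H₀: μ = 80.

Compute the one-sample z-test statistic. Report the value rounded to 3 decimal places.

SE = σ/√n = 9/√29 = 1.6713
z = (x̄−μ₀)/SE = (79.34−80)/1.6713 = -0.3949

test statistic = -0.395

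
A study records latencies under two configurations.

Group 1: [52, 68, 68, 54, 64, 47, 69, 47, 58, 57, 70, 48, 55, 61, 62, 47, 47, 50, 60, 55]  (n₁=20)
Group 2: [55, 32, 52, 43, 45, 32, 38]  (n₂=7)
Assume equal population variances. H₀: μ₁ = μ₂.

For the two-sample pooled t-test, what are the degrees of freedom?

degrees of freedom = 25

df = n₁ + n₂ − 2 = 20 + 7 − 2 = 25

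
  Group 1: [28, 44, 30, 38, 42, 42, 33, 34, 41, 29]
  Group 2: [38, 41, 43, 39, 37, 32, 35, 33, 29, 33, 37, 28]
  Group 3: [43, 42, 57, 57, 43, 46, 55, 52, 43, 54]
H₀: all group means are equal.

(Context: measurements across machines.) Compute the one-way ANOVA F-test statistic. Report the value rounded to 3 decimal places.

test statistic = 19.635

Group means [36.10, 35.42, 49.20], grand mean 39.938
SSB = Σnᵢ(x̄ᵢ−x̄)² = 1250.458; SSW = ΣΣ(x−x̄ᵢ)² = 923.417
MSB = 1250.458/2 = 625.2292; MSW = 923.417/29 = 31.8420
F = MSB/MSW = 19.6354
df = (2, 29)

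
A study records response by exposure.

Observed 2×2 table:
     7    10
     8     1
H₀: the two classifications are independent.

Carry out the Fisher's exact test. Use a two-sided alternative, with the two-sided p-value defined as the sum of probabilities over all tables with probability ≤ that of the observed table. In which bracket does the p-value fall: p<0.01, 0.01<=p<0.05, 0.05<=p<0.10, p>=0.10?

p-value bracket: 0.01<=p<0.05

Margins: r₁=17, r₂=9, c₁=15, c₂=11, n=26
p_obs = C(17,7)·C(9,8)/C(26,15); sum pmf over tables with pmf ≤ p_obs
p-value (two-sided) = 0.03616
→ bracket: 0.01<=p<0.05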